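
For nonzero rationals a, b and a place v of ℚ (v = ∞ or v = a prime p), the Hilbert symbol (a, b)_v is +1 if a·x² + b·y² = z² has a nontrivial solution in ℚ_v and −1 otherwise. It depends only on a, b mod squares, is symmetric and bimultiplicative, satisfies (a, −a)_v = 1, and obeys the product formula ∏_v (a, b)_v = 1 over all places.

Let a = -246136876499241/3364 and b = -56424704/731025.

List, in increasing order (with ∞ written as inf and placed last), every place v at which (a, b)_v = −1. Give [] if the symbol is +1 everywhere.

(a, b) ≡ (-141081, -161) mod (ℚ^×)²; places V = {2, 3, 5, 7, 13, 17, 19, 23, 29, 31, 37, 41, ∞}.
(a,b)_31: α=1, u≡23; β=0, v≡5 (mod 31); (23|31)=-1, (5|31)=+1; sign (−1)^0·-1^0·+1^1 = +1.
(a,b)_23: α=0, u≡4; β=1, v≡13 (mod 23); (4|23)=+1, (13|23)=+1; sign (−1)^0·+1^1·+1^0 = +1.
(a,b)_3: α=7, u≡1; β=-4, v≡1 (mod 3); (1|3)=+1, (1|3)=+1; sign (−1)^0·+1^-4·+1^7 = +1.
(a,b)_19: α=0, u≡10; β=-2, v≡3 (mod 19); (10|19)=-1, (3|19)=-1; sign (−1)^0·-1^-2·-1^0 = +1.
(a,b)_5: α=0, u≡1; β=-2, v≡1 (mod 5); (1|5)=+1, (1|5)=+1; sign (−1)^0·+1^-2·+1^0 = +1.
(a,b)_13: α=2, u≡11; β=0, v≡6 (mod 13); (11|13)=-1, (6|13)=-1; sign (−1)^0·-1^0·-1^2 = +1.
(a,b)_7: α=2, u≡2; β=1, v≡3 (mod 7); (2|7)=+1, (3|7)=-1; sign (−1)^0·+1^1·-1^2 = +1.
(a,b)_∞: sgn(-141081)=−, sgn(-161)=−, so -1.
(a,b)_41: α=1, u≡27; β=0, v≡27 (mod 41); (27|41)=-1, (27|41)=-1; sign (−1)^0·-1^0·-1^1 = -1.
(a,b)_37: α=1, u≡23; β=2, v≡14 (mod 37); (23|37)=-1, (14|37)=-1; sign (−1)^0·-1^2·-1^1 = -1.
(a,b)_29: α=-2, u≡23; β=0, v≡6 (mod 29); (23|29)=+1, (6|29)=+1; sign (−1)^0·+1^0·+1^-2 = +1.
(a,b)_2: α=-2, β=8; u≡7, v≡7 (mod 8); ε(u)ε(v)=1·1, αω(v)=-2·0, βω(u)=8·0; sum ≡ 1  ⇒  -1.
(a,b)_17: α=2, u≡4; β=0, v≡8 (mod 17); (4|17)=+1, (8|17)=+1; sign (−1)^0·+1^0·+1^2 = +1.
(-141081, -161 / ℚ) ramifies at {2, 37, 41, ∞}: a division algebra.

[2, 37, 41, inf]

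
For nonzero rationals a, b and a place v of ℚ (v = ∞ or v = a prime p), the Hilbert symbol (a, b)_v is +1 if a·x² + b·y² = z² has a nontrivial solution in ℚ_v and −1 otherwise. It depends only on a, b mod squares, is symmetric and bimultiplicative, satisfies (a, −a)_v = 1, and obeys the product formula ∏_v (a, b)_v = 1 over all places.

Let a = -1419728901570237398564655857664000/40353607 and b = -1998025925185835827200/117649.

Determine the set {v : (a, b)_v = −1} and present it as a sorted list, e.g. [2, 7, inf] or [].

[5, 7, 19, 37, 53, inf]

(a, b) ≡ (-1166795, -13547) mod (ℚ^×)²; places V = {2, 3, 5, 7, 17, 19, 23, 31, 37, 53, ∞}.
(a,b)_5: α=3, u≡4; β=2, v≡3 (mod 5); (4|5)=+1, (3|5)=-1; sign (−1)^0·+1^2·-1^3 = -1.
(a,b)_23: α=0, u≡4; β=1, v≡1 (mod 23); (4|23)=+1, (1|23)=+1; sign (−1)^0·+1^1·+1^0 = +1.
(a,b)_∞: sgn(-1166795)=−, sgn(-13547)=−, so -1.
(a,b)_17: α=5, u≡14; β=2, v≡16 (mod 17); (14|17)=-1, (16|17)=+1; sign (−1)^0·-1^2·+1^5 = +1.
(a,b)_2: α=22, β=16; u≡5, v≡5 (mod 8); ε(u)ε(v)=0·0, αω(v)=22·1, βω(u)=16·1; sum ≡ 0  ⇒  +1.
(a,b)_37: α=3, u≡16; β=2, v≡2 (mod 37); (16|37)=+1, (2|37)=-1; sign (−1)^0·+1^2·-1^3 = -1.
(a,b)_7: α=-9, u≡3; β=-6, v≡5 (mod 7); (3|7)=-1, (5|7)=-1; sign (−1)^0·-1^-6·-1^-9 = -1.
(a,b)_3: α=6, u≡1; β=4, v≡1 (mod 3); (1|3)=+1, (1|3)=+1; sign (−1)^0·+1^4·+1^6 = +1.
(a,b)_19: α=2, u≡18; β=1, v≡7 (mod 19); (18|19)=-1, (7|19)=+1; sign (−1)^0·-1^1·+1^2 = -1.
(a,b)_31: α=2, u≡28; β=1, v≡10 (mod 31); (28|31)=+1, (10|31)=+1; sign (−1)^0·+1^1·+1^2 = +1.
(a,b)_53: α=3, u≡45; β=2, v≡20 (mod 53); (45|53)=-1, (20|53)=-1; sign (−1)^0·-1^2·-1^3 = -1.
(-1166795, -13547 / ℚ) ramifies at {5, 7, 19, 37, 53, ∞}: a division algebra.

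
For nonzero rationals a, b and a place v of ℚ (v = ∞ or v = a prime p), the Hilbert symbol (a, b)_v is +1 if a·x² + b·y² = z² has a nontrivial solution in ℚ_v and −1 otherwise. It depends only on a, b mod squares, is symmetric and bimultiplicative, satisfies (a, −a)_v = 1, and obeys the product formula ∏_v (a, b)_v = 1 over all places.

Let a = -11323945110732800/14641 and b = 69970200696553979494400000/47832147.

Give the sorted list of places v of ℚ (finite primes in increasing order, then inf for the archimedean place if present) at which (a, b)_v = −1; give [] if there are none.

(a, b) ≡ (-2, 125970) mod (ℚ^×)²; places V = {2, 3, 5, 7, 11, 13, 17, 19, 31, ∞}.
(a,b)_7: α=2, u≡5; β=4, v≡3 (mod 7); (5|7)=-1, (3|7)=-1; sign (−1)^0·-1^4·-1^2 = +1.
(a,b)_31: α=0, u≡29; β=2, v≡26 (mod 31); (29|31)=-1, (26|31)=-1; sign (−1)^0·-1^2·-1^0 = +1.
(a,b)_3: α=0, u≡1; β=-3, v≡2 (mod 3); (1|3)=+1, (2|3)=-1; sign (−1)^0·+1^-3·-1^0 = +1.
(a,b)_∞: sgn(-2)=−, sgn(125970)=+, so +1.
(a,b)_13: α=2, u≡8; β=3, v≡11 (mod 13); (8|13)=-1, (11|13)=-1; sign (−1)^0·-1^3·-1^2 = -1.
(a,b)_19: α=2, u≡1; β=3, v≡3 (mod 19); (1|19)=+1, (3|19)=-1; sign (−1)^0·+1^3·-1^2 = +1.
(a,b)_17: α=2, u≡8; β=3, v≡2 (mod 17); (8|17)=+1, (2|17)=+1; sign (−1)^0·+1^3·+1^2 = +1.
(a,b)_2: α=19, β=17; u≡7, v≡1 (mod 8); ε(u)ε(v)=1·0, αω(v)=19·0, βω(u)=17·0; sum ≡ 0  ⇒  +1.
(a,b)_5: α=2, u≡3; β=5, v≡4 (mod 5); (3|5)=-1, (4|5)=+1; sign (−1)^0·-1^5·+1^2 = -1.
(a,b)_11: α=-4, u≡4; β=-6, v≡4 (mod 11); (4|11)=+1, (4|11)=+1; sign (−1)^0·+1^-6·+1^-4 = +1.
|Ram(-2, 125970)| = 2, even; anisotropic at {5, 13}.

[5, 13]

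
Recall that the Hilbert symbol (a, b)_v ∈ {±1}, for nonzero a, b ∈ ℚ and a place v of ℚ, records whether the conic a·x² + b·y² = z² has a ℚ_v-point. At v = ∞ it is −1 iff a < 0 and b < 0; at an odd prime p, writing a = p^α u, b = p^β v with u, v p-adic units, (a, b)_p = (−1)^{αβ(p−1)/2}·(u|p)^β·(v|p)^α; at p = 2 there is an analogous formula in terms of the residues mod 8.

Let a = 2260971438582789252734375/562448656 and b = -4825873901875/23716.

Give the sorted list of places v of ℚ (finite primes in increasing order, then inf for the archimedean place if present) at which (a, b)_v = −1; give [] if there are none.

(a, b) ≡ (47, -20683) mod (ℚ^×)²; places V = {2, 5, 7, 11, 13, 19, 37, 43, 47, ∞}.
(a,b)_5: α=8, u≡2; β=4, v≡2 (mod 5); (2|5)=-1, (2|5)=-1; sign (−1)^0·-1^4·-1^8 = +1.
(a,b)_19: α=4, u≡17; β=0, v≡2 (mod 19); (17|19)=+1, (2|19)=-1; sign (−1)^0·+1^0·-1^4 = +1.
(a,b)_2: α=-4, β=-2; u≡7, v≡5 (mod 8); ε(u)ε(v)=1·0, αω(v)=-4·1, βω(u)=-2·0; sum ≡ 0  ⇒  +1.
(a,b)_37: α=2, u≡16; β=1, v≡33 (mod 37); (16|37)=+1, (33|37)=+1; sign (−1)^0·+1^1·+1^2 = +1.
(a,b)_7: α=-4, u≡3; β=-2, v≡2 (mod 7); (3|7)=-1, (2|7)=+1; sign (−1)^0·-1^-2·+1^-4 = +1.
(a,b)_47: α=3, u≡1; β=2, v≡5 (mod 47); (1|47)=+1, (5|47)=-1; sign (−1)^0·+1^2·-1^3 = -1.
(a,b)_11: α=-4, u≡4; β=-2, v≡2 (mod 11); (4|11)=+1, (2|11)=-1; sign (−1)^0·+1^-2·-1^-4 = +1.
(a,b)_13: α=2, u≡11; β=3, v≡11 (mod 13); (11|13)=-1, (11|13)=-1; sign (−1)^0·-1^3·-1^2 = -1.
(a,b)_43: α=2, u≡40; β=1, v≡40 (mod 43); (40|43)=+1, (40|43)=+1; sign (−1)^0·+1^1·+1^2 = +1.
(a,b)_∞: sgn(47)=+, sgn(-20683)=−, so +1.
|Ram(47, -20683)| = 2, even; anisotropic at {13, 47}.

[13, 47]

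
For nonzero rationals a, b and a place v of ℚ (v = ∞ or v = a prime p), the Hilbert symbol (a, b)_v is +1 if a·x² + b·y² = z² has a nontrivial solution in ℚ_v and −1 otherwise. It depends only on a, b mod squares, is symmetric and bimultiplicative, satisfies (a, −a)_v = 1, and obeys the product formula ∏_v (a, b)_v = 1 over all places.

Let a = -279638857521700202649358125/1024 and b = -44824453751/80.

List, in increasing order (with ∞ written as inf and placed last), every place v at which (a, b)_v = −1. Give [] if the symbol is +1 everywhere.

(a, b) ≡ (-13717, -1352995) mod (ℚ^×)²; places V = {2, 3, 5, 7, 11, 29, 31, 37, 43, ∞}.
(a,b)_3: α=2, u≡2; β=0, v≡2 (mod 3); (2|3)=-1, (2|3)=-1; sign (−1)^0·-1^0·-1^2 = +1.
(a,b)_7: α=0, u≡6; β=1, v≡6 (mod 7); (6|7)=-1, (6|7)=-1; sign (−1)^0·-1^1·-1^0 = -1.
(a,b)_29: α=3, u≡25; β=1, v≡28 (mod 29); (25|29)=+1, (28|29)=+1; sign (−1)^0·+1^1·+1^3 = +1.
(a,b)_11: α=7, u≡6; β=2, v≡9 (mod 11); (6|11)=-1, (9|11)=+1; sign (−1)^0·-1^2·+1^7 = +1.
(a,b)_43: α=3, u≡23; β=1, v≡11 (mod 43); (23|43)=+1, (11|43)=+1; sign (−1)^1·+1^1·+1^3 = -1.
(a,b)_∞: sgn(-13717)=−, sgn(-1352995)=−, so -1.
(a,b)_5: α=4, u≡3; β=-1, v≡4 (mod 5); (3|5)=-1, (4|5)=+1; sign (−1)^0·-1^-1·+1^4 = -1.
(a,b)_2: α=-10, β=-4; u≡3, v≡5 (mod 8); ε(u)ε(v)=1·0, αω(v)=-10·1, βω(u)=-4·1; sum ≡ 0  ⇒  +1.
(a,b)_31: α=2, u≡9; β=1, v≡15 (mod 31); (9|31)=+1, (15|31)=-1; sign (−1)^0·+1^1·-1^2 = +1.
(a,b)_37: α=2, u≡33; β=2, v≡7 (mod 37); (33|37)=+1, (7|37)=+1; sign (−1)^0·+1^2·+1^2 = +1.
|Ram(-13717, -1352995)| = 4, even; anisotropic at {5, 7, 43, ∞}.

[5, 7, 43, inf]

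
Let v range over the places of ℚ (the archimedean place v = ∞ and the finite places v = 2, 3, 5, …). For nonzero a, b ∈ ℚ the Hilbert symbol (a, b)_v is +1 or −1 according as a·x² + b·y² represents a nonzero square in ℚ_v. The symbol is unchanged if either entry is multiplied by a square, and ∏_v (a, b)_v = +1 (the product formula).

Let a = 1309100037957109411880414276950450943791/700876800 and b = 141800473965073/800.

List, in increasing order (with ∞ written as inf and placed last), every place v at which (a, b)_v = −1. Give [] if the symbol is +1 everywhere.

Mod squares: a ≡ 3633758, b ≡ 51794. Check v ∈ {∞, 2, 3, 5, 7, 11, 13, 19, 29, 31, 41, 43, 47}.
v=11: a=11^4·(≡2), b=11^2·(≡8) mod 11; (2|11)=-1, (8|11)=-1; (−1)^{4·2·5}·(-1)^2·(-1)^4 = +1.
v=∞: 3633758 > 0 and 51794 > 0  ⇒  (a,b)_∞ = +1.
v=41: a=41^2·(≡10), b=41^0·(≡7) mod 41; (10|41)=+1, (7|41)=-1; (−1)^{2·0·20}·(+1)^0·(-1)^2 = +1.
v=31: a=31^11·(≡4), b=31^4·(≡15) mod 31; (4|31)=+1, (15|31)=-1; (−1)^{11·4·15}·(+1)^4·(-1)^11 = -1.
v=29: a=29^3·(≡25), b=29^1·(≡17) mod 29; (25|29)=+1, (17|29)=-1; (−1)^{3·1·14}·(+1)^1·(-1)^3 = -1.
v=43: a=43^1·(≡4), b=43^0·(≡2) mod 43; (4|43)=+1, (2|43)=-1; (−1)^{1·0·21}·(+1)^0·(-1)^1 = -1.
v=5: a=5^-2·(≡3), b=5^-2·(≡4) mod 5; (3|5)=-1, (4|5)=+1; (−1)^{-2·-2·2}·(-1)^-2·(+1)^-2 = +1.
v=3: a=3^-4·(≡2), b=3^0·(≡2) mod 3; (2|3)=-1, (2|3)=-1; (−1)^{-4·0·1}·(-1)^0·(-1)^-4 = +1.
v=13: a=13^-2·(≡5), b=13^0·(≡2) mod 13; (5|13)=-1, (2|13)=-1; (−1)^{-2·0·6}·(-1)^0·(-1)^-2 = +1.
v=47: a=47^1·(≡23), b=47^1·(≡7) mod 47; (23|47)=-1, (7|47)=+1; (−1)^{1·1·23}·(-1)^1·(+1)^1 = +1.
v=19: a=19^2·(≡15), b=19^1·(≡11) mod 19; (15|19)=-1, (11|19)=+1; (−1)^{2·1·9}·(-1)^1·(+1)^2 = -1.
v=2: v_2(a)=-11, v_2(b)=-5; units ≡ 7, 1 (mod 8); ε·ε+αω+βω = 1·0+-11·0+-5·0 ≡ 0  ⇒  (a,b)_2 = +1.
v=7: a=7^6·(≡1), b=7^2·(≡2) mod 7; (1|7)=+1, (2|7)=+1; (−1)^{6·2·3}·(+1)^2·(+1)^6 = +1.
|Ram(3633758, 51794)| = 4, even; anisotropic at {19, 29, 31, 43}.

[19, 29, 31, 43]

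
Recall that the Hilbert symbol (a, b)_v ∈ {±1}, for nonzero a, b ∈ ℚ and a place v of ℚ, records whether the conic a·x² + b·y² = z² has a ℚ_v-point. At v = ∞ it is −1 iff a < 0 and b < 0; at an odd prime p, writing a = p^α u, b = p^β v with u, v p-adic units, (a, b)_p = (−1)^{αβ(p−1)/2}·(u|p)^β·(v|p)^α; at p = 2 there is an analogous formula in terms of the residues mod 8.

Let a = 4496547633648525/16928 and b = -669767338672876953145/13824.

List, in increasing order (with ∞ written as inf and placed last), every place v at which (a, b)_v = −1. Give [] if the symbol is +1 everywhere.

(a, b) ≡ (442, -67830) mod (ℚ^×)²; places V = {2, 3, 5, 7, 13, 17, 19, 23, ∞}.
(a,b)_19: α=4, u≡1; β=3, v≡14 (mod 19); (1|19)=+1, (14|19)=-1; sign (−1)^0·+1^3·-1^4 = +1.
(a,b)_2: α=-5, β=-9; u≡5, v≡5 (mod 8); ε(u)ε(v)=0·0, αω(v)=-5·1, βω(u)=-9·1; sum ≡ 0  ⇒  +1.
(a,b)_5: α=2, u≡2; β=1, v≡4 (mod 5); (2|5)=-1, (4|5)=+1; sign (−1)^0·-1^1·+1^2 = -1.
(a,b)_23: α=-2, u≡7; β=0, v≡11 (mod 23); (7|23)=-1, (11|23)=-1; sign (−1)^0·-1^0·-1^-2 = +1.
(a,b)_3: α=2, u≡1; β=-3, v≡1 (mod 3); (1|3)=+1, (1|3)=+1; sign (−1)^0·+1^-3·+1^2 = +1.
(a,b)_13: α=1, u≡7; β=6, v≡9 (mod 13); (7|13)=-1, (9|13)=+1; sign (−1)^0·-1^6·+1^1 = +1.
(a,b)_17: α=3, u≡1; β=3, v≡7 (mod 17); (1|17)=+1, (7|17)=-1; sign (−1)^0·+1^3·-1^3 = -1.
(a,b)_∞: sgn(442)=+, sgn(-67830)=−, so +1.
(a,b)_7: α=4, u≡1; β=7, v≡5 (mod 7); (1|7)=+1, (5|7)=-1; sign (−1)^0·+1^7·-1^4 = +1.
(442, -67830 / ℚ) ramifies at {5, 17}: a division algebra.

[5, 17]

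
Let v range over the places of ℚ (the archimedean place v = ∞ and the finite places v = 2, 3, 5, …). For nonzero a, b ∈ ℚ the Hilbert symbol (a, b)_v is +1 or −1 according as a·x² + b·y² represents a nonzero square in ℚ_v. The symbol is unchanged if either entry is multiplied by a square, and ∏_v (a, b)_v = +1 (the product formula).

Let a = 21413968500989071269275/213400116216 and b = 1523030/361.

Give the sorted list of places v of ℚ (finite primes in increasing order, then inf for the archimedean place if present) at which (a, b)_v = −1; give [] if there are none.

[7, 17, 29, 31]

Mod squares: a ≡ 12586, b ≡ 5270. Check v ∈ {∞, 2, 3, 5, 7, 13, 17, 19, 29, 31}.
v=2: v_2(a)=-3, v_2(b)=1; units ≡ 5, 3 (mod 8); ε·ε+αω+βω = 0·1+-3·1+1·1 ≡ 0  ⇒  (a,b)_2 = +1.
v=3: a=3^-4·(≡1), b=3^0·(≡2) mod 3; (1|3)=+1, (2|3)=-1; (−1)^{-4·0·1}·(+1)^0·(-1)^-4 = +1.
v=29: a=29^3·(≡5), b=29^0·(≡14) mod 29; (5|29)=+1, (14|29)=-1; (−1)^{3·0·14}·(+1)^0·(-1)^3 = -1.
v=7: a=7^-1·(≡5), b=7^0·(≡3) mod 7; (5|7)=-1, (3|7)=-1; (−1)^{-1·0·3}·(-1)^0·(-1)^-1 = -1.
v=5: a=5^2·(≡1), b=5^1·(≡1) mod 5; (1|5)=+1, (1|5)=+1; (−1)^{2·1·2}·(+1)^1·(+1)^2 = +1.
v=13: a=13^2·(≡2), b=13^0·(≡8) mod 13; (2|13)=-1, (8|13)=-1; (−1)^{2·0·6}·(-1)^0·(-1)^2 = +1.
v=∞: 12586 > 0 and 5270 > 0  ⇒  (a,b)_∞ = +1.
v=31: a=31^3·(≡22), b=31^1·(≡23) mod 31; (22|31)=-1, (23|31)=-1; (−1)^{3·1·15}·(-1)^1·(-1)^3 = -1.
v=19: a=19^-6·(≡3), b=19^-2·(≡9) mod 19; (3|19)=-1, (9|19)=+1; (−1)^{-6·-2·9}·(-1)^-2·(+1)^-6 = +1.
v=17: a=17^8·(≡11), b=17^3·(≡1) mod 17; (11|17)=-1, (1|17)=+1; (−1)^{8·3·8}·(-1)^3·(+1)^8 = -1.
|Ram(12586, 5270)| = 4, even; anisotropic at {7, 17, 29, 31}.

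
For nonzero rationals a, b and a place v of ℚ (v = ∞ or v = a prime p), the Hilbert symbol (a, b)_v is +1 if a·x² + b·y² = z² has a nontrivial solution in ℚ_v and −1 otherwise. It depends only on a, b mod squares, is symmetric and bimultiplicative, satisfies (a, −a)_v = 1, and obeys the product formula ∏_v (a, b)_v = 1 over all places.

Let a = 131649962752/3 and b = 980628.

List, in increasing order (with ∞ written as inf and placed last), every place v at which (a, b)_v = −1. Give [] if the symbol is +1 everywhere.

Mod squares: a ≡ 1542773001, b ≡ 245157. Check v ∈ {∞, 2, 3, 7, 11, 17, 19, 23, 29, 31}.
v=23: a=23^1·(≡16), b=23^1·(≡17) mod 23; (16|23)=+1, (17|23)=-1; (−1)^{1·1·11}·(+1)^1·(-1)^1 = +1.
v=19: a=19^1·(≡8), b=19^1·(≡8) mod 19; (8|19)=-1, (8|19)=-1; (−1)^{1·1·9}·(-1)^1·(-1)^1 = -1.
v=29: a=29^1·(≡12), b=29^0·(≡22) mod 29; (12|29)=-1, (22|29)=+1; (−1)^{1·0·14}·(-1)^0·(+1)^1 = +1.
v=17: a=17^1·(≡13), b=17^1·(≡3) mod 17; (13|17)=+1, (3|17)=-1; (−1)^{1·1·8}·(+1)^1·(-1)^1 = -1.
v=31: a=31^1·(≡12), b=31^0·(≡5) mod 31; (12|31)=-1, (5|31)=+1; (−1)^{1·0·15}·(-1)^0·(+1)^1 = +1.
v=11: a=11^1·(≡4), b=11^1·(≡4) mod 11; (4|11)=+1, (4|11)=+1; (−1)^{1·1·5}·(+1)^1·(+1)^1 = -1.
v=3: a=3^-1·(≡1), b=3^1·(≡2) mod 3; (1|3)=+1, (2|3)=-1; (−1)^{-1·1·1}·(+1)^1·(-1)^-1 = +1.
v=7: a=7^1·(≡4), b=7^0·(≡5) mod 7; (4|7)=+1, (5|7)=-1; (−1)^{1·0·3}·(+1)^0·(-1)^1 = -1.
v=∞: 1542773001 > 0 and 245157 > 0  ⇒  (a,b)_∞ = +1.
v=2: v_2(a)=8, v_2(b)=2; units ≡ 1, 5 (mod 8); ε·ε+αω+βω = 0·0+8·1+2·0 ≡ 0  ⇒  (a,b)_2 = +1.
Ram(1542773001, 245157) = {7, 11, 17, 19}; no ℚ_7-point on the conic.

[7, 11, 17, 19]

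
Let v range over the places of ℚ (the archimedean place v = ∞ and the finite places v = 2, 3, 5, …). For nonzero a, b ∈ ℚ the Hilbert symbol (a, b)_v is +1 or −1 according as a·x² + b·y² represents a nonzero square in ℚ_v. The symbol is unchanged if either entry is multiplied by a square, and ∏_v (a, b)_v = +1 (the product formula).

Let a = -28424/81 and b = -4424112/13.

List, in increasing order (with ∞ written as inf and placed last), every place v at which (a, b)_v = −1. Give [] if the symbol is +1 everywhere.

(a, b) ≡ (-7106, -8151) mod (ℚ^×)²; places V = {2, 3, 7, 11, 13, 17, 19, ∞}.
(a,b)_19: α=1, u≡1; β=1, v≡10 (mod 19); (1|19)=+1, (10|19)=-1; sign (−1)^1·+1^1·-1^1 = +1.
(a,b)_13: α=0, u≡11; β=-1, v≡9 (mod 13); (11|13)=-1, (9|13)=+1; sign (−1)^0·-1^-1·+1^0 = -1.
(a,b)_11: α=1, u≡3; β=1, v≡6 (mod 11); (3|11)=+1, (6|11)=-1; sign (−1)^1·+1^1·-1^1 = +1.
(a,b)_3: α=-4, u≡1; β=3, v≡1 (mod 3); (1|3)=+1, (1|3)=+1; sign (−1)^0·+1^3·+1^-4 = +1.
(a,b)_2: α=3, β=4; u≡7, v≡1 (mod 8); ε(u)ε(v)=1·0, αω(v)=3·0, βω(u)=4·0; sum ≡ 0  ⇒  +1.
(a,b)_17: α=1, u≡10; β=0, v≡8 (mod 17); (10|17)=-1, (8|17)=+1; sign (−1)^0·-1^0·+1^1 = +1.
(a,b)_7: α=0, u≡6; β=2, v≡2 (mod 7); (6|7)=-1, (2|7)=+1; sign (−1)^0·-1^2·+1^0 = +1.
(a,b)_∞: sgn(-7106)=−, sgn(-8151)=−, so -1.
(-7106, -8151 / ℚ) ramifies at {13, ∞}: a division algebra.

[13, inf]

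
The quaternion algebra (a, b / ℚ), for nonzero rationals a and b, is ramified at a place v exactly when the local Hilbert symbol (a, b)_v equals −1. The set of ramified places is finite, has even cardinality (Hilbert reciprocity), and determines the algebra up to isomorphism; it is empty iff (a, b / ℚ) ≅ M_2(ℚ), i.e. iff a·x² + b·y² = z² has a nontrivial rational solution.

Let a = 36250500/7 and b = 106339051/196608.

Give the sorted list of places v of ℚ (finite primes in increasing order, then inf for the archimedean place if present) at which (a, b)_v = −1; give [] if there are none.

Mod squares: a ≡ 15015, b ≡ 273. Check v ∈ {∞, 2, 3, 5, 7, 11, 13, 23, 47}.
v=13: a=13^3·(≡6), b=13^1·(≡6) mod 13; (6|13)=-1, (6|13)=-1; (−1)^{3·1·6}·(-1)^1·(-1)^3 = +1.
v=2: v_2(a)=2, v_2(b)=-16; units ≡ 7, 1 (mod 8); ε·ε+αω+βω = 1·0+2·0+-16·0 ≡ 0  ⇒  (a,b)_2 = +1.
v=23: a=23^0·(≡22), b=23^2·(≡17) mod 23; (22|23)=-1, (17|23)=-1; (−1)^{0·2·11}·(-1)^2·(-1)^0 = +1.
v=47: a=47^0·(≡15), b=47^2·(≡15) mod 47; (15|47)=-1, (15|47)=-1; (−1)^{0·2·23}·(-1)^2·(-1)^0 = +1.
v=11: a=11^1·(≡3), b=11^0·(≡1) mod 11; (3|11)=+1, (1|11)=+1; (−1)^{1·0·5}·(+1)^0·(+1)^1 = +1.
v=7: a=7^-1·(≡6), b=7^1·(≡2) mod 7; (6|7)=-1, (2|7)=+1; (−1)^{-1·1·3}·(-1)^1·(+1)^-1 = +1.
v=3: a=3^1·(≡1), b=3^-1·(≡1) mod 3; (1|3)=+1, (1|3)=+1; (−1)^{1·-1·1}·(+1)^-1·(+1)^1 = -1.
v=∞: 15015 > 0 and 273 > 0  ⇒  (a,b)_∞ = +1.
v=5: a=5^3·(≡2), b=5^0·(≡2) mod 5; (2|5)=-1, (2|5)=-1; (−1)^{3·0·2}·(-1)^0·(-1)^3 = -1.
Ram(15015, 273) = {3, 5}; no ℚ_3-point on the conic.

[3, 5]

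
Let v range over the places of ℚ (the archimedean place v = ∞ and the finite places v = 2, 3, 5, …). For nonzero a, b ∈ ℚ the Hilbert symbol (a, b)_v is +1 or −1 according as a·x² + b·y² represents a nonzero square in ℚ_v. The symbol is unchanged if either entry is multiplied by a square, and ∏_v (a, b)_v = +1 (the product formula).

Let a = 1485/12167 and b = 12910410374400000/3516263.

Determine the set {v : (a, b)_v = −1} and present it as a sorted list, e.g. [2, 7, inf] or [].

(a, b) ≡ (3795, 4830) mod (ℚ^×)²; places V = {2, 3, 5, 7, 11, 17, 23, ∞}.
(a,b)_17: α=0, u≡9; β=-2, v≡15 (mod 17); (9|17)=+1, (15|17)=+1; sign (−1)^0·+1^-2·+1^0 = +1.
(a,b)_2: α=0, β=11; u≡3, v≡7 (mod 8); ε(u)ε(v)=1·1, αω(v)=0·0, βω(u)=11·1; sum ≡ 0  ⇒  +1.
(a,b)_23: α=-3, u≡13; β=-3, v≡13 (mod 23); (13|23)=+1, (13|23)=+1; sign (−1)^1·+1^-3·+1^-3 = -1.
(a,b)_∞: sgn(3795)=+, sgn(4830)=+, so +1.
(a,b)_3: α=3, u≡2; β=9, v≡2 (mod 3); (2|3)=-1, (2|3)=-1; sign (−1)^1·-1^9·-1^3 = -1.
(a,b)_7: α=0, u≡1; β=1, v≡4 (mod 7); (1|7)=+1, (4|7)=+1; sign (−1)^0·+1^1·+1^0 = +1.
(a,b)_5: α=1, u≡1; β=5, v≡1 (mod 5); (1|5)=+1, (1|5)=+1; sign (−1)^0·+1^5·+1^1 = +1.
(a,b)_11: α=1, u≡3; β=4, v≡4 (mod 11); (3|11)=+1, (4|11)=+1; sign (−1)^0·+1^4·+1^1 = +1.
(3795, 4830 / ℚ) ramifies at {3, 23}: a division algebra.

[3, 23]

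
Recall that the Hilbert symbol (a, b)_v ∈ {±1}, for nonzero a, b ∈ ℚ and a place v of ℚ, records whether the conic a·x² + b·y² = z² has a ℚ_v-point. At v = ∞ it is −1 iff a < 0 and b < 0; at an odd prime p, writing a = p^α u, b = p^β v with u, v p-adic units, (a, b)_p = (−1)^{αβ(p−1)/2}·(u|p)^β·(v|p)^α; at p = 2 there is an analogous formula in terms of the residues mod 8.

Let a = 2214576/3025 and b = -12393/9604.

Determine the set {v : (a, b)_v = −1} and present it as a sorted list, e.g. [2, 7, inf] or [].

[2, 17]

Mod squares: a ≡ 91, b ≡ -17. Check v ∈ {∞, 2, 3, 5, 7, 11, 13, 17}.
v=17: a=17^0·(≡14), b=17^1·(≡15) mod 17; (14|17)=-1, (15|17)=+1; (−1)^{0·1·8}·(-1)^1·(+1)^0 = -1.
v=7: a=7^1·(≡3), b=7^-4·(≡1) mod 7; (3|7)=-1, (1|7)=+1; (−1)^{1·-4·3}·(-1)^-4·(+1)^1 = +1.
v=5: a=5^-2·(≡1), b=5^0·(≡3) mod 5; (1|5)=+1, (3|5)=-1; (−1)^{-2·0·2}·(+1)^0·(-1)^-2 = +1.
v=11: a=11^-2·(≡4), b=11^0·(≡4) mod 11; (4|11)=+1, (4|11)=+1; (−1)^{-2·0·5}·(+1)^0·(+1)^-2 = +1.
v=2: v_2(a)=4, v_2(b)=-2; units ≡ 3, 7 (mod 8); ε·ε+αω+βω = 1·1+4·0+-2·1 ≡ 1  ⇒  (a,b)_2 = -1.
v=∞: 91 > 0 and -17 < 0  ⇒  (a,b)_∞ = +1.
v=3: a=3^2·(≡1), b=3^6·(≡1) mod 3; (1|3)=+1, (1|3)=+1; (−1)^{2·6·1}·(+1)^6·(+1)^2 = +1.
v=13: a=13^3·(≡8), b=13^0·(≡10) mod 13; (8|13)=-1, (10|13)=+1; (−1)^{3·0·6}·(-1)^0·(+1)^3 = +1.
Ram(91, -17) = {2, 17}; no ℚ_2-point on the conic.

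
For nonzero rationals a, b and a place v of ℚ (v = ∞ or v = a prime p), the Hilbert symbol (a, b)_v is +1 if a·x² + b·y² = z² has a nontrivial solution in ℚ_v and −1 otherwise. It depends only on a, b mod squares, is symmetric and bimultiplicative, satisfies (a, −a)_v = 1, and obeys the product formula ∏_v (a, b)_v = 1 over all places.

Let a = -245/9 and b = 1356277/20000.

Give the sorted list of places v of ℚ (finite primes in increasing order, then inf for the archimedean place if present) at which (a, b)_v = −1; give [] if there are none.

[2, 13]

Mod squares: a ≡ -5, b ≡ 26. Check v ∈ {∞, 2, 3, 5, 7, 13, 17, 19}.
v=13: a=13^0·(≡6), b=13^1·(≡5) mod 13; (6|13)=-1, (5|13)=-1; (−1)^{0·1·6}·(-1)^1·(-1)^0 = -1.
v=2: v_2(a)=0, v_2(b)=-5; units ≡ 3, 5 (mod 8); ε·ε+αω+βω = 1·0+0·1+-5·1 ≡ 1  ⇒  (a,b)_2 = -1.
v=17: a=17^0·(≡3), b=17^2·(≡15) mod 17; (3|17)=-1, (15|17)=+1; (−1)^{0·2·8}·(-1)^2·(+1)^0 = +1.
v=3: a=3^-2·(≡1), b=3^0·(≡2) mod 3; (1|3)=+1, (2|3)=-1; (−1)^{-2·0·1}·(+1)^0·(-1)^-2 = +1.
v=19: a=19^0·(≡15), b=19^2·(≡17) mod 19; (15|19)=-1, (17|19)=+1; (−1)^{0·2·9}·(-1)^2·(+1)^0 = +1.
v=∞: -5 < 0 and 26 > 0  ⇒  (a,b)_∞ = +1.
v=5: a=5^1·(≡4), b=5^-4·(≡1) mod 5; (4|5)=+1, (1|5)=+1; (−1)^{1·-4·2}·(+1)^-4·(+1)^1 = +1.
v=7: a=7^2·(≡1), b=7^0·(≡6) mod 7; (1|7)=+1, (6|7)=-1; (−1)^{2·0·3}·(+1)^0·(-1)^2 = +1.
(-5, 26 / ℚ) ramifies at {2, 13}: a division algebra.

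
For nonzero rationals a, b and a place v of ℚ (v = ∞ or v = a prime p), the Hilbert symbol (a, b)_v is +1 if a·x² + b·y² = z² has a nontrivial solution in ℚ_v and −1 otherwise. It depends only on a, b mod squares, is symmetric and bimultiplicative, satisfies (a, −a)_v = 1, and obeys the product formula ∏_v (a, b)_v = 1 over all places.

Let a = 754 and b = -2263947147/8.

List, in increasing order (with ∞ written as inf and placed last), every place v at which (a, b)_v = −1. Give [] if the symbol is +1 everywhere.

[2, 7, 11, 19]

Mod squares: a ≡ 754, b ≡ -84854. Check v ∈ {∞, 2, 3, 7, 11, 13, 19, 29}.
v=13: a=13^1·(≡6), b=13^0·(≡4) mod 13; (6|13)=-1, (4|13)=+1; (−1)^{1·0·6}·(-1)^0·(+1)^1 = +1.
v=3: a=3^0·(≡1), b=3^2·(≡1) mod 3; (1|3)=+1, (1|3)=+1; (−1)^{0·2·1}·(+1)^2·(+1)^0 = +1.
v=2: v_2(a)=1, v_2(b)=-3; units ≡ 1, 5 (mod 8); ε·ε+αω+βω = 0·0+1·1+-3·0 ≡ 1  ⇒  (a,b)_2 = -1.
v=∞: 754 > 0 and -84854 < 0  ⇒  (a,b)_∞ = +1.
v=7: a=7^0·(≡5), b=7^3·(≡4) mod 7; (5|7)=-1, (4|7)=+1; (−1)^{0·3·3}·(-1)^3·(+1)^0 = -1.
v=11: a=11^0·(≡6), b=11^3·(≡6) mod 11; (6|11)=-1, (6|11)=-1; (−1)^{0·3·5}·(-1)^3·(-1)^0 = -1.
v=29: a=29^1·(≡26), b=29^1·(≡2) mod 29; (26|29)=-1, (2|29)=-1; (−1)^{1·1·14}·(-1)^1·(-1)^1 = +1.
v=19: a=19^0·(≡13), b=19^1·(≡3) mod 19; (13|19)=-1, (3|19)=-1; (−1)^{0·1·9}·(-1)^1·(-1)^0 = -1.
(754, -84854 / ℚ) ramifies at {2, 7, 11, 19}: a division algebra.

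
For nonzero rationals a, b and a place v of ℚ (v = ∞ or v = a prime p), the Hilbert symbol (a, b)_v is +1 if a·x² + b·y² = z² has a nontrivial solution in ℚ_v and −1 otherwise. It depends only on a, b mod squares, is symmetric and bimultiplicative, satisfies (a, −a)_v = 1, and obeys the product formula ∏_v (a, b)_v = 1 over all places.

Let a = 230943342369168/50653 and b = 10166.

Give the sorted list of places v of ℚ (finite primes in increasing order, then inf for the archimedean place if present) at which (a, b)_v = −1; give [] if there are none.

Mod squares: a ≡ 2109, b ≡ 10166. Check v ∈ {∞, 2, 3, 11, 13, 17, 19, 23, 37}.
v=17: a=17^2·(≡4), b=17^1·(≡3) mod 17; (4|17)=+1, (3|17)=-1; (−1)^{2·1·8}·(+1)^1·(-1)^2 = +1.
v=11: a=11^2·(≡2), b=11^0·(≡2) mod 11; (2|11)=-1, (2|11)=-1; (−1)^{2·0·5}·(-1)^0·(-1)^2 = +1.
v=23: a=23^2·(≡18), b=23^1·(≡5) mod 23; (18|23)=+1, (5|23)=-1; (−1)^{2·1·11}·(+1)^1·(-1)^2 = +1.
v=3: a=3^5·(≡1), b=3^0·(≡2) mod 3; (1|3)=+1, (2|3)=-1; (−1)^{5·0·1}·(+1)^0·(-1)^5 = -1.
v=∞: 2109 > 0 and 10166 > 0  ⇒  (a,b)_∞ = +1.
v=19: a=19^1·(≡17), b=19^0·(≡1) mod 19; (17|19)=+1, (1|19)=+1; (−1)^{1·0·9}·(+1)^0·(+1)^1 = +1.
v=13: a=13^2·(≡10), b=13^1·(≡2) mod 13; (10|13)=+1, (2|13)=-1; (−1)^{2·1·6}·(+1)^1·(-1)^2 = +1.
v=2: v_2(a)=4, v_2(b)=1; units ≡ 5, 3 (mod 8); ε·ε+αω+βω = 0·1+4·1+1·1 ≡ 1  ⇒  (a,b)_2 = -1.
v=37: a=37^-3·(≡17), b=37^0·(≡28) mod 37; (17|37)=-1, (28|37)=+1; (−1)^{-3·0·18}·(-1)^0·(+1)^-3 = +1.
(2109, 10166 / ℚ) ramifies at {2, 3}: a division algebra.

[2, 3]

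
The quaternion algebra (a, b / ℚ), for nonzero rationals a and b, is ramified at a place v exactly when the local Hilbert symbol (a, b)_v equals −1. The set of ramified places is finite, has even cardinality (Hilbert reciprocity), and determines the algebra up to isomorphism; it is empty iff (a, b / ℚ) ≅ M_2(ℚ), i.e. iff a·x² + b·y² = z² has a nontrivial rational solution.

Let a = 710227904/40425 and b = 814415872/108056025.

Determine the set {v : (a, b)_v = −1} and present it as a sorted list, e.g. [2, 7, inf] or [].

[2, 11, 43, 47]

(a, b) ≡ (1267167, 43) mod (ℚ^×)²; places V = {2, 3, 5, 7, 11, 17, 19, 43, 47, ∞}.
(a,b)_17: α=2, u≡1; β=2, v≡2 (mod 17); (1|17)=+1, (2|17)=+1; sign (−1)^0·+1^2·+1^2 = +1.
(a,b)_3: α=-1, u≡1; β=-6, v≡1 (mod 3); (1|3)=+1, (1|3)=+1; sign (−1)^0·+1^-6·+1^-1 = +1.
(a,b)_2: α=6, β=16; u≡7, v≡3 (mod 8); ε(u)ε(v)=1·1, αω(v)=6·1, βω(u)=16·0; sum ≡ 1  ⇒  -1.
(a,b)_43: α=1, u≡31; β=1, v≡6 (mod 43); (31|43)=+1, (6|43)=+1; sign (−1)^1·+1^1·+1^1 = -1.
(a,b)_∞: sgn(1267167)=+, sgn(43)=+, so +1.
(a,b)_7: α=-2, u≡6; β=-2, v≡4 (mod 7); (6|7)=-1, (4|7)=+1; sign (−1)^0·-1^-2·+1^-2 = +1.
(a,b)_5: α=-2, u≡2; β=-2, v≡2 (mod 5); (2|5)=-1, (2|5)=-1; sign (−1)^0·-1^-2·-1^-2 = +1.
(a,b)_19: α=1, u≡10; β=0, v≡6 (mod 19); (10|19)=-1, (6|19)=+1; sign (−1)^0·-1^0·+1^1 = +1.
(a,b)_11: α=-1, u≡1; β=-2, v≡6 (mod 11); (1|11)=+1, (6|11)=-1; sign (−1)^0·+1^-2·-1^-1 = -1.
(a,b)_47: α=1, u≡43; β=0, v≡45 (mod 47); (43|47)=-1, (45|47)=-1; sign (−1)^0·-1^0·-1^1 = -1.
(1267167, 43 / ℚ) ramifies at {2, 11, 43, 47}: a division algebra.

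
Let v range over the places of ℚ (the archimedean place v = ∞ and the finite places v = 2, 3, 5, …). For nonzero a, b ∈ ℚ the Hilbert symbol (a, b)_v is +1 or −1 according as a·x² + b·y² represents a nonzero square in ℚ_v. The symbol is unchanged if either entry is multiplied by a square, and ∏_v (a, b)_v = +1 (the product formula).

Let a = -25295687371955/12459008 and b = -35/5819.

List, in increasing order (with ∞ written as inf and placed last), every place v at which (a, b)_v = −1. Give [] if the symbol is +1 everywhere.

[2, 13, 17, inf]

(a, b) ≡ (-279565, -385) mod (ℚ^×)²; places V = {2, 5, 7, 11, 13, 17, 19, 23, ∞}.
(a,b)_∞: sgn(-279565)=−, sgn(-385)=−, so -1.
(a,b)_11: α=1, u≡2; β=-1, v≡9 (mod 11); (2|11)=-1, (9|11)=+1; sign (−1)^1·-1^-1·+1^1 = +1.
(a,b)_23: α=-3, u≡8; β=-2, v≡1 (mod 23); (8|23)=+1, (1|23)=+1; sign (−1)^0·+1^-2·+1^-3 = +1.
(a,b)_17: α=1, u≡10; β=0, v≡10 (mod 17); (10|17)=-1, (10|17)=-1; sign (−1)^0·-1^0·-1^1 = -1.
(a,b)_5: α=1, u≡3; β=1, v≡2 (mod 5); (3|5)=-1, (2|5)=-1; sign (−1)^0·-1^1·-1^1 = +1.
(a,b)_19: α=2, u≡11; β=0, v≡12 (mod 19); (11|19)=+1, (12|19)=-1; sign (−1)^0·+1^0·-1^2 = +1.
(a,b)_2: α=-10, β=0; u≡3, v≡7 (mod 8); ε(u)ε(v)=1·1, αω(v)=-10·0, βω(u)=0·1; sum ≡ 1  ⇒  -1.
(a,b)_7: α=8, u≡1; β=1, v≡1 (mod 7); (1|7)=+1, (1|7)=+1; sign (−1)^0·+1^1·+1^8 = +1.
(a,b)_13: α=1, u≡10; β=0, v≡7 (mod 13); (10|13)=+1, (7|13)=-1; sign (−1)^0·+1^0·-1^1 = -1.
|Ram(-279565, -385)| = 4, even; anisotropic at {2, 13, 17, ∞}.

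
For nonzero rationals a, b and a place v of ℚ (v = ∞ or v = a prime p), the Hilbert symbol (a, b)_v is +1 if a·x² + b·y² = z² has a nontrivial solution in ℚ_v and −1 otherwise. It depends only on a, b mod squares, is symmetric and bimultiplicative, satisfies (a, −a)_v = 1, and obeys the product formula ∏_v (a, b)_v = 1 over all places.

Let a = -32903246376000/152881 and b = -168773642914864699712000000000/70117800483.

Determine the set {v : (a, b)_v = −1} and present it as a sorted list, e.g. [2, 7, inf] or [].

(a, b) ≡ (-65, -2310) mod (ℚ^×)²; places V = {2, 3, 5, 7, 11, 13, 17, 23, ∞}.
(a,b)_5: α=3, u≡2; β=9, v≡2 (mod 5); (2|5)=-1, (2|5)=-1; sign (−1)^0·-1^9·-1^3 = +1.
(a,b)_∞: sgn(-65)=−, sgn(-2310)=−, so -1.
(a,b)_3: α=2, u≡1; β=-1, v≡1 (mod 3); (1|3)=+1, (1|3)=+1; sign (−1)^0·+1^-1·+1^2 = +1.
(a,b)_13: α=1, u≡7; β=2, v≡1 (mod 13); (7|13)=-1, (1|13)=+1; sign (−1)^0·-1^2·+1^1 = +1.
(a,b)_23: α=-2, u≡3; β=-4, v≡6 (mod 23); (3|23)=+1, (6|23)=+1; sign (−1)^0·+1^-4·+1^-2 = +1.
(a,b)_17: α=-2, u≡7; β=-4, v≡13 (mod 17); (7|17)=-1, (13|17)=+1; sign (−1)^0·-1^-4·+1^-2 = +1.
(a,b)_11: α=4, u≡1; β=5, v≡10 (mod 11); (1|11)=+1, (10|11)=-1; sign (−1)^0·+1^5·-1^4 = +1.
(a,b)_2: α=6, β=15; u≡7, v≡5 (mod 8); ε(u)ε(v)=1·0, αω(v)=6·1, βω(u)=15·0; sum ≡ 0  ⇒  +1.
(a,b)_7: α=4, u≡6; β=13, v≡3 (mod 7); (6|7)=-1, (3|7)=-1; sign (−1)^0·-1^13·-1^4 = -1.
|Ram(-65, -2310)| = 2, even; anisotropic at {7, ∞}.

[7, inf]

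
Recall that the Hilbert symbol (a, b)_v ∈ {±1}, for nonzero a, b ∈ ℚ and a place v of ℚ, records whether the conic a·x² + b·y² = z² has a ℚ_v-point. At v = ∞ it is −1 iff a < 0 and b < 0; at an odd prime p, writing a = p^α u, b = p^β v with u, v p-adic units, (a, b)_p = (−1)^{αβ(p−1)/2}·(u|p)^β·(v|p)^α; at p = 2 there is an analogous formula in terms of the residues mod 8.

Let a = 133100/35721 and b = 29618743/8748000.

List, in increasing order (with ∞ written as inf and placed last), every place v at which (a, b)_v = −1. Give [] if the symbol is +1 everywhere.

[2, 3]

Mod squares: a ≡ 11, b ≡ 210. Check v ∈ {∞, 2, 3, 5, 7, 11, 17}.
v=7: a=7^-2·(≡2), b=7^1·(≡4) mod 7; (2|7)=+1, (4|7)=+1; (−1)^{-2·1·3}·(+1)^1·(+1)^-2 = +1.
v=∞: 11 > 0 and 210 > 0  ⇒  (a,b)_∞ = +1.
v=5: a=5^2·(≡4), b=5^-3·(≡2) mod 5; (4|5)=+1, (2|5)=-1; (−1)^{2·-3·2}·(+1)^-3·(-1)^2 = +1.
v=3: a=3^-6·(≡2), b=3^-7·(≡1) mod 3; (2|3)=-1, (1|3)=+1; (−1)^{-6·-7·1}·(-1)^-7·(+1)^-6 = -1.
v=11: a=11^3·(≡3), b=11^4·(≡4) mod 11; (3|11)=+1, (4|11)=+1; (−1)^{3·4·5}·(+1)^4·(+1)^3 = +1.
v=17: a=17^0·(≡6), b=17^2·(≡7) mod 17; (6|17)=-1, (7|17)=-1; (−1)^{0·2·8}·(-1)^2·(-1)^0 = +1.
v=2: v_2(a)=2, v_2(b)=-5; units ≡ 3, 1 (mod 8); ε·ε+αω+βω = 1·0+2·0+-5·1 ≡ 1  ⇒  (a,b)_2 = -1.
|Ram(11, 210)| = 2, even; anisotropic at {2, 3}.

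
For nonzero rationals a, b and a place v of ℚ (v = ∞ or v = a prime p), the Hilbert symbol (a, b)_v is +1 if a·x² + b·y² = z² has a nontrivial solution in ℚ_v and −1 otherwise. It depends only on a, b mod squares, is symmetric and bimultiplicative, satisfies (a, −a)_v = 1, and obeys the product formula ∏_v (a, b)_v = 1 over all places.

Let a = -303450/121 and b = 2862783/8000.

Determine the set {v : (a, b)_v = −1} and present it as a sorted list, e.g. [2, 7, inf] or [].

[5, 11]

(a, b) ≡ (-42, 19635) mod (ℚ^×)²; places V = {2, 3, 5, 7, 11, 17, ∞}.
(a,b)_∞: sgn(-42)=−, sgn(19635)=+, so +1.
(a,b)_17: α=2, u≡2; β=1, v≡15 (mod 17); (2|17)=+1, (15|17)=+1; sign (−1)^0·+1^1·+1^2 = +1.
(a,b)_11: α=-2, u≡7; β=1, v≡5 (mod 11); (7|11)=-1, (5|11)=+1; sign (−1)^0·-1^1·+1^-2 = -1.
(a,b)_5: α=2, u≡2; β=-3, v≡2 (mod 5); (2|5)=-1, (2|5)=-1; sign (−1)^0·-1^-3·-1^2 = -1.
(a,b)_7: α=1, u≡4; β=1, v≡6 (mod 7); (4|7)=+1, (6|7)=-1; sign (−1)^1·+1^1·-1^1 = +1.
(a,b)_3: α=1, u≡1; β=7, v≡2 (mod 3); (1|3)=+1, (2|3)=-1; sign (−1)^1·+1^7·-1^1 = +1.
(a,b)_2: α=1, β=-6; u≡3, v≡3 (mod 8); ε(u)ε(v)=1·1, αω(v)=1·1, βω(u)=-6·1; sum ≡ 0  ⇒  +1.
(-42, 19635 / ℚ) ramifies at {5, 11}: a division algebra.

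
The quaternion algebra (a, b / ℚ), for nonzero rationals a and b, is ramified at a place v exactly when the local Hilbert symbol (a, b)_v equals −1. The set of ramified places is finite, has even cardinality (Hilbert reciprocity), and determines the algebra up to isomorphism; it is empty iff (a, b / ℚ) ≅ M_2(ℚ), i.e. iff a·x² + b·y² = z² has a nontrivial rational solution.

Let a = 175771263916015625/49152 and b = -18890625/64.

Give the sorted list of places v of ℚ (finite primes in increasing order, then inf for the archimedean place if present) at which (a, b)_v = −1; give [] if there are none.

[2, 3, 13, 31]

Mod squares: a ≡ 13299, b ≡ -1209. Check v ∈ {∞, 2, 3, 5, 11, 13, 31}.
v=31: a=31^3·(≡12), b=31^1·(≡27) mod 31; (12|31)=-1, (27|31)=-1; (−1)^{3·1·15}·(-1)^1·(-1)^3 = -1.
v=3: a=3^-1·(≡2), b=3^1·(≡2) mod 3; (2|3)=-1, (2|3)=-1; (−1)^{-1·1·1}·(-1)^1·(-1)^-1 = -1.
v=2: v_2(a)=-14, v_2(b)=-6; units ≡ 3, 7 (mod 8); ε·ε+αω+βω = 1·1+-14·0+-6·1 ≡ 1  ⇒  (a,b)_2 = -1.
v=11: a=11^1·(≡7), b=11^0·(≡3) mod 11; (7|11)=-1, (3|11)=+1; (−1)^{1·0·5}·(-1)^0·(+1)^1 = +1.
v=13: a=13^3·(≡3), b=13^1·(≡11) mod 13; (3|13)=+1, (11|13)=-1; (−1)^{3·1·6}·(+1)^1·(-1)^3 = -1.
v=∞: 13299 > 0 and -1209 < 0  ⇒  (a,b)_∞ = +1.
v=5: a=5^12·(≡1), b=5^6·(≡4) mod 5; (1|5)=+1, (4|5)=+1; (−1)^{12·6·2}·(+1)^6·(+1)^12 = +1.
|Ram(13299, -1209)| = 4, even; anisotropic at {2, 3, 13, 31}.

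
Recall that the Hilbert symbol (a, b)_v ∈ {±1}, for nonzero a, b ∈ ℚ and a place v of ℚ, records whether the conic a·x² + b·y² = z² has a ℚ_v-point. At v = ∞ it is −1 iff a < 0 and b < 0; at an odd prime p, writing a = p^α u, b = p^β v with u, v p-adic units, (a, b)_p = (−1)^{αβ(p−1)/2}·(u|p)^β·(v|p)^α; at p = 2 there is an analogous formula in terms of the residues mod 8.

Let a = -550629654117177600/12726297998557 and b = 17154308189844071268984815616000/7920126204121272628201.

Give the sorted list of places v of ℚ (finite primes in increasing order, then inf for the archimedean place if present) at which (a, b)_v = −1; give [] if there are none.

Mod squares: a ≡ -13, b ≡ 285. Check v ∈ {∞, 2, 3, 5, 7, 11, 13, 17, 19, 37, 41}.
v=13: a=13^-3·(≡10), b=13^-4·(≡9) mod 13; (10|13)=+1, (9|13)=+1; (−1)^{-3·-4·6}·(+1)^-4·(+1)^-3 = +1.
v=∞: -13 < 0 and 285 > 0  ⇒  (a,b)_∞ = +1.
v=5: a=5^2·(≡3), b=5^3·(≡3) mod 5; (3|5)=-1, (3|5)=-1; (−1)^{2·3·2}·(-1)^3·(-1)^2 = -1.
v=37: a=37^-2·(≡17), b=37^-4·(≡11) mod 37; (17|37)=-1, (11|37)=+1; (−1)^{-2·-4·18}·(-1)^-4·(+1)^-2 = +1.
v=3: a=3^10·(≡2), b=3^15·(≡2) mod 3; (2|3)=-1, (2|3)=-1; (−1)^{10·15·1}·(-1)^15·(-1)^10 = -1.
v=41: a=41^2·(≡6), b=41^4·(≡36) mod 41; (6|41)=-1, (36|41)=+1; (−1)^{2·4·20}·(-1)^4·(+1)^2 = +1.
v=19: a=19^2·(≡4), b=19^3·(≡13) mod 19; (4|19)=+1, (13|19)=-1; (−1)^{2·3·9}·(+1)^3·(-1)^2 = +1.
v=2: v_2(a)=8, v_2(b)=22; units ≡ 3, 5 (mod 8); ε·ε+αω+βω = 1·0+8·1+22·1 ≡ 0  ⇒  (a,b)_2 = +1.
v=17: a=17^-2·(≡1), b=17^-4·(≡4) mod 17; (1|17)=+1, (4|17)=+1; (−1)^{-2·-4·8}·(+1)^-4·(+1)^-2 = +1.
v=7: a=7^4·(≡1), b=7^6·(≡5) mod 7; (1|7)=+1, (5|7)=-1; (−1)^{4·6·3}·(+1)^6·(-1)^4 = +1.
v=11: a=11^-4·(≡9), b=11^-6·(≡6) mod 11; (9|11)=+1, (6|11)=-1; (−1)^{-4·-6·5}·(+1)^-6·(-1)^-4 = +1.
(-13, 285 / ℚ) ramifies at {3, 5}: a division algebra.

[3, 5]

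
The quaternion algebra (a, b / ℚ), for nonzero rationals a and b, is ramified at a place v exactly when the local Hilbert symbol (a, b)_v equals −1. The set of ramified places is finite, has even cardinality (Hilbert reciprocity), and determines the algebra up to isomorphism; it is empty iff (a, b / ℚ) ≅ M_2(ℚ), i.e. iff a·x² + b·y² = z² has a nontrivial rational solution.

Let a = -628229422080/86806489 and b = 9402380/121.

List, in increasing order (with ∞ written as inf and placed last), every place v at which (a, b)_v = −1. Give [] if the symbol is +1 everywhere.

[29, 43]

(a, b) ≡ (-81055, 2795) mod (ℚ^×)²; places V = {2, 3, 5, 7, 11, 13, 29, 43, ∞}.
(a,b)_3: α=2, u≡2; β=0, v≡2 (mod 3); (2|3)=-1, (2|3)=-1; sign (−1)^0·-1^0·-1^2 = +1.
(a,b)_29: α=3, u≡11; β=2, v≡3 (mod 29); (11|29)=-1, (3|29)=-1; sign (−1)^0·-1^2·-1^3 = -1.
(a,b)_7: α=-2, u≡6; β=0, v≡4 (mod 7); (6|7)=-1, (4|7)=+1; sign (−1)^0·-1^0·+1^-2 = +1.
(a,b)_11: α=-6, u≡3; β=-2, v≡9 (mod 11); (3|11)=+1, (9|11)=+1; sign (−1)^0·+1^-2·+1^-6 = +1.
(a,b)_∞: sgn(-81055)=−, sgn(2795)=+, so +1.
(a,b)_5: α=1, u≡1; β=1, v≡1 (mod 5); (1|5)=+1, (1|5)=+1; sign (−1)^0·+1^1·+1^1 = +1.
(a,b)_2: α=10, β=2; u≡1, v≡3 (mod 8); ε(u)ε(v)=0·1, αω(v)=10·1, βω(u)=2·0; sum ≡ 0  ⇒  +1.
(a,b)_13: α=1, u≡11; β=1, v≡11 (mod 13); (11|13)=-1, (11|13)=-1; sign (−1)^0·-1^1·-1^1 = +1.
(a,b)_43: α=1, u≡12; β=1, v≡37 (mod 43); (12|43)=-1, (37|43)=-1; sign (−1)^1·-1^1·-1^1 = -1.
|Ram(-81055, 2795)| = 2, even; anisotropic at {29, 43}.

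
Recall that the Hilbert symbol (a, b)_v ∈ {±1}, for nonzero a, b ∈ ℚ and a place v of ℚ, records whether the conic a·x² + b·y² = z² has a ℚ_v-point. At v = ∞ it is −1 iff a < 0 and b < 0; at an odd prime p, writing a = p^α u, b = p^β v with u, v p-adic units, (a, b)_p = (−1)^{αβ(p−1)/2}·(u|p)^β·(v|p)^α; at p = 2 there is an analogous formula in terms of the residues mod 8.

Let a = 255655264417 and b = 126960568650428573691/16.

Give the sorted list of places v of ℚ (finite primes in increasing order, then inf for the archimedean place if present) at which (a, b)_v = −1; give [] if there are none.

Mod squares: a ≡ 353017, b ≡ 851. Check v ∈ {∞, 2, 3, 7, 23, 29, 37, 47}.
v=23: a=23^2·(≡18), b=23^3·(≡14) mod 23; (18|23)=+1, (14|23)=-1; (−1)^{2·3·11}·(+1)^3·(-1)^2 = +1.
v=37: a=37^3·(≡19), b=37^5·(≡35) mod 37; (19|37)=-1, (35|37)=-1; (−1)^{3·5·18}·(-1)^5·(-1)^3 = +1.
v=7: a=7^1·(≡6), b=7^0·(≡4) mod 7; (6|7)=-1, (4|7)=+1; (−1)^{1·0·3}·(-1)^0·(+1)^1 = +1.
v=∞: 353017 > 0 and 851 > 0  ⇒  (a,b)_∞ = +1.
v=2: v_2(a)=0, v_2(b)=-4; units ≡ 1, 3 (mod 8); ε·ε+αω+βω = 0·1+0·1+-4·0 ≡ 0  ⇒  (a,b)_2 = +1.
v=29: a=29^1·(≡25), b=29^2·(≡2) mod 29; (25|29)=+1, (2|29)=-1; (−1)^{1·2·14}·(+1)^2·(-1)^1 = -1.
v=3: a=3^0·(≡1), b=3^4·(≡2) mod 3; (1|3)=+1, (2|3)=-1; (−1)^{0·4·1}·(+1)^4·(-1)^0 = +1.
v=47: a=47^1·(≡10), b=47^2·(≡33) mod 47; (10|47)=-1, (33|47)=-1; (−1)^{1·2·23}·(-1)^2·(-1)^1 = -1.
Ram(353017, 851) = {29, 47}; no ℚ_29-point on the conic.

[29, 47]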